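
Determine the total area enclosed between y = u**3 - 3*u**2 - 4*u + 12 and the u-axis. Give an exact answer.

131/4

The curve meets the u-axis where u**3 - 3*u**2 - 4*u + 12 = 0, i.e. (u - 3)*(u - 2)*(u + 2) = 0, at u = -2, 2, 3.
On [-2, 2] the curve lies above the axis; ∫[-2,2] (u**3 - 3*u**2 - 4*u + 12) du = 32, giving area 32.
On [2, 3] the curve lies below the axis; ∫[2,3] (u**3 - 3*u**2 - 4*u + 12) du = -3/4, giving area 3/4.
Total area = 32 + 3/4 = 131/4.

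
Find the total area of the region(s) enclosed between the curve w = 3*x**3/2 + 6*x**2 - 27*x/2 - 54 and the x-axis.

The curve meets the x-axis where 3*x**3/2 + 6*x**2 - 27*x/2 - 54 = 0, i.e. 3*(x - 3)*(x + 3)*(x + 4)/2 = 0, at x = -4, -3, 3.
On [-4, -3] the curve lies above the axis; ∫[-4,-3] (3*x**3/2 + 6*x**2 - 27*x/2 - 54) dx = 13/8, giving area 13/8.
On [-3, 3] the curve lies below the axis; ∫[-3,3] (3*x**3/2 + 6*x**2 - 27*x/2 - 54) dx = -216, giving area 216.
Total area = 13/8 + 216 = 1741/8.

1741/8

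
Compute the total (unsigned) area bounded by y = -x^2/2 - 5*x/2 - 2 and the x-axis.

9/4

The curve meets the x-axis where -x^2/2 - 5*x/2 - 2 = 0, i.e. -(x + 1)*(x + 4)/2 = 0, at x = -4, -1.
On [-4, -1] the curve lies above the axis; ∫[-4,-1] (-x^2/2 - 5*x/2 - 2) dx = 9/4, giving area 9/4.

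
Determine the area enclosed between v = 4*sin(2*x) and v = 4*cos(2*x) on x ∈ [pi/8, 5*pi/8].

4*sqrt(2)

On [pi/8, 5*pi/8], (4*sin(2*x)) - (4*cos(2*x)) = 4*sin(2*x) - 4*cos(2*x) is ≥ 0 throughout, so the area is a single integral of |4*sin(2*x) - 4*cos(2*x)|.
∫[pi/8,5*pi/8] (4*sin(2*x) - 4*cos(2*x)) dx = 4*sqrt(2).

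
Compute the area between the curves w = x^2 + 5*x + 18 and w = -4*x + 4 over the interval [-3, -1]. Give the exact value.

5

The difference (x^2 + 5*x + 18) - (-4*x + 4) = x^2 + 9*x + 14 changes sign at x = -2 inside [-3, -1], so split the integral there.
∫[-3,-2] (x^2 + 9*x + 14) dx = -13/6; the area of that piece is 13/6.
∫[-2,-1] (x^2 + 9*x + 14) dx = 17/6.
Total area = 13/6 + 17/6 = 5.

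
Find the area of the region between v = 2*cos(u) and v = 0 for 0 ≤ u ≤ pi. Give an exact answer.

The difference (2*cos(u)) - (0) = 2*cos(u) changes sign at u = pi/2 inside [0, pi], so split the integral there.
∫[0,pi/2] (2*cos(u)) du = 2.
∫[pi/2,pi] (2*cos(u)) du = -2; the area of that piece is 2.
Total area = 2 + 2 = 4.

4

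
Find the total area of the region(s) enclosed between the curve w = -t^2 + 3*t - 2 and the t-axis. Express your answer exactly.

1/6

The curve meets the t-axis where -t^2 + 3*t - 2 = 0, i.e. -(t - 2)*(t - 1) = 0, at t = 1, 2.
On [1, 2] the curve lies above the axis; ∫[1,2] (-t^2 + 3*t - 2) dt = 1/6, giving area 1/6.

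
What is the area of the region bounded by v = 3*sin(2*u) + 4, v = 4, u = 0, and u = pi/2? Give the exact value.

On [0, pi/2], (3*sin(2*u) + 4) - (4) = 3*sin(2*u) is ≥ 0 throughout, so the area is a single integral of |3*sin(2*u)|.
∫[0,pi/2] (3*sin(2*u)) du = 3.

3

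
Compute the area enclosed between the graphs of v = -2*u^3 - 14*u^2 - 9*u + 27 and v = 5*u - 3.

296/3

Set the curves equal: -2*u^3 - 14*u^2 - 9*u + 27 = 5*u - 3, so -2*u^3 - 14*u^2 - 14*u + 30 = 0, which factors as -2*(u - 1)*(u + 3)*(u + 5) = 0. The curves meet at u = -5, -3, 1.
On [-5, -3], v = 5*u - 3 is on top; that piece has area ∫[-5,-3] (-(-2*u^3 - 14*u^2 - 14*u + 30)) du = 40/3.
On [-3, 1], v = -2*u^3 - 14*u^2 - 9*u + 27 is on top; that piece has area ∫[-3,1] (-2*u^3 - 14*u^2 - 14*u + 30) du = 256/3.
Total enclosed area = 40/3 + 256/3 = 296/3.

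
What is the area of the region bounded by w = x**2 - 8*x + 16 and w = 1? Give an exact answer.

Set the curves equal: x**2 - 8*x + 16 = 1, so x**2 - 8*x + 15 = 0, which factors as (x - 5)*(x - 3) = 0. The curves meet at x = 3, 5.
On [3, 5], w = 1 is on top; that piece has area ∫[3,5] (-(x**2 - 8*x + 15)) dx = 4/3.

4/3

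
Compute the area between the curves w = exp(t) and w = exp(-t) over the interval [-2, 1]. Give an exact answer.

-4 + exp(-2) + exp(-1) + exp(1) + exp(2)

The difference (exp(t)) - (exp(-t)) = exp(t) - exp(-t) changes sign at t = 0 inside [-2, 1], so split the integral there.
∫[-2,0] (exp(t) - exp(-t)) dt = -exp(2) - exp(-2) + 2; the area of that piece is -2 + exp(-2) + exp(2).
∫[0,1] (exp(t) - exp(-t)) dt = -2 + exp(-1) + exp(1).
Total area = (-2 + exp(-2) + exp(2)) + (-2 + exp(-1) + exp(1)) = -4 + exp(-2) + exp(-1) + exp(1) + exp(2).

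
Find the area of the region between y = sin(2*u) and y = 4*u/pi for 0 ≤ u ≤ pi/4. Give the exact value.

1/2 - pi/8

On [0, pi/4], (sin(2*u)) - (4*u/pi) = -4*u/pi + sin(2*u) is ≥ 0 throughout, so the area is a single integral of |-4*u/pi + sin(2*u)|.
∫[0,pi/4] (-4*u/pi + sin(2*u)) du = 1/2 - pi/8.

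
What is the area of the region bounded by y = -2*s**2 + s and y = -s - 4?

Set the curves equal: -2*s**2 + s = -s - 4, so -2*s**2 + 2*s + 4 = 0, which factors as -2*(s - 2)*(s + 1) = 0. The curves meet at s = -1, 2.
On [-1, 2], y = -2*s**2 + s is on top; that piece has area ∫[-1,2] (-2*s**2 + 2*s + 4) ds = 9.

9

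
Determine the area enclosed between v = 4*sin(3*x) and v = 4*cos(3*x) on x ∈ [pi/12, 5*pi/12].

On [pi/12, 5*pi/12], (4*sin(3*x)) - (4*cos(3*x)) = 4*sin(3*x) - 4*cos(3*x) is ≥ 0 throughout, so the area is a single integral of |4*sin(3*x) - 4*cos(3*x)|.
∫[pi/12,5*pi/12] (4*sin(3*x) - 4*cos(3*x)) dx = 8*sqrt(2)/3.

8*sqrt(2)/3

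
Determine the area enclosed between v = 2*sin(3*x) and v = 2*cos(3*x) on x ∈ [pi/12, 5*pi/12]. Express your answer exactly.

4*sqrt(2)/3

On [pi/12, 5*pi/12], (2*sin(3*x)) - (2*cos(3*x)) = 2*sin(3*x) - 2*cos(3*x) is ≥ 0 throughout, so the area is a single integral of |2*sin(3*x) - 2*cos(3*x)|.
∫[pi/12,5*pi/12] (2*sin(3*x) - 2*cos(3*x)) dx = 4*sqrt(2)/3.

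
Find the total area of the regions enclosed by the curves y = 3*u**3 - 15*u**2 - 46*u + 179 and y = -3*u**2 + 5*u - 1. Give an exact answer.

Set the curves equal: 3*u**3 - 15*u**2 - 46*u + 179 = -3*u**2 + 5*u - 1, so 3*u**3 - 12*u**2 - 51*u + 180 = 0, which factors as 3*(u - 5)*(u - 3)*(u + 4) = 0. The curves meet at u = -4, 3, 5.
On [-4, 3], y = 3*u**3 - 15*u**2 - 46*u + 179 is on top; that piece has area ∫[-4,3] (3*u**3 - 12*u**2 - 51*u + 180) du = 3773/4.
On [3, 5], y = -3*u**2 + 5*u - 1 is on top; that piece has area ∫[3,5] (-(3*u**3 - 12*u**2 - 51*u + 180)) du = 32.
Total enclosed area = 3773/4 + 32 = 3901/4.

3901/4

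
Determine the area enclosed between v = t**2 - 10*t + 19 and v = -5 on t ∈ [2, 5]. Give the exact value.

The difference (t**2 - 10*t + 19) - (-5) = t**2 - 10*t + 24 changes sign at t = 4 inside [2, 5], so split the integral there.
∫[2,4] (t**2 - 10*t + 24) dt = 20/3.
∫[4,5] (t**2 - 10*t + 24) dt = -2/3; the area of that piece is 2/3.
Total area = 20/3 + 2/3 = 22/3.

22/3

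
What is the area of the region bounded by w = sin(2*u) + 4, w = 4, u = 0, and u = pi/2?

On [0, pi/2], (sin(2*u) + 4) - (4) = sin(2*u) is ≥ 0 throughout, so the area is a single integral of |sin(2*u)|.
∫[0,pi/2] (sin(2*u)) du = 1.

1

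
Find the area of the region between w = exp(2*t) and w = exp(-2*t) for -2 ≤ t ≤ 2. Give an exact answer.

The difference (exp(2*t)) - (exp(-2*t)) = exp(2*t) - exp(-2*t) changes sign at t = 0 inside [-2, 2], so split the integral there.
∫[-2,0] (exp(2*t) - exp(-2*t)) dt = -exp(4)/2 - exp(-4)/2 + 1; the area of that piece is -1 + exp(-4)/2 + exp(4)/2.
∫[0,2] (exp(2*t) - exp(-2*t)) dt = -1 + exp(-4)/2 + exp(4)/2.
Total area = (-1 + exp(-4)/2 + exp(4)/2) + (-1 + exp(-4)/2 + exp(4)/2) = -2 + exp(-4) + exp(4).

-2 + exp(-4) + exp(4)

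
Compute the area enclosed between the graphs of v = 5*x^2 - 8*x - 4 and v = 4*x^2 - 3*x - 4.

125/6

Set the curves equal: 5*x^2 - 8*x - 4 = 4*x^2 - 3*x - 4, so x^2 - 5*x = 0, which factors as x*(x - 5) = 0. The curves meet at x = 0, 5.
On [0, 5], v = 4*x^2 - 3*x - 4 is on top; that piece has area ∫[0,5] (-(x^2 - 5*x)) dx = 125/6.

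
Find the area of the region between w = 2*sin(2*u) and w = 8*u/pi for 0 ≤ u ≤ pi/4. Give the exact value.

1 - pi/4

On [0, pi/4], (2*sin(2*u)) - (8*u/pi) = -8*u/pi + 2*sin(2*u) is ≥ 0 throughout, so the area is a single integral of |-8*u/pi + 2*sin(2*u)|.
∫[0,pi/4] (-8*u/pi + 2*sin(2*u)) du = 1 - pi/4.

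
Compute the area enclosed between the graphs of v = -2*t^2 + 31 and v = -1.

512/3

Set the curves equal: -2*t^2 + 31 = -1, so -2*t^2 + 32 = 0, which factors as -2*(t - 4)*(t + 4) = 0. The curves meet at t = -4, 4.
On [-4, 4], v = -2*t^2 + 31 is on top; that piece has area ∫[-4,4] (-2*t^2 + 32) dt = 512/3.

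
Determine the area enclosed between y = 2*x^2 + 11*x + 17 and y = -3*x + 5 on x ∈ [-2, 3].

127

The difference (2*x^2 + 11*x + 17) - (-3*x + 5) = 2*x^2 + 14*x + 12 changes sign at x = -1 inside [-2, 3], so split the integral there.
∫[-2,-1] (2*x^2 + 14*x + 12) dx = -13/3; the area of that piece is 13/3.
∫[-1,3] (2*x^2 + 14*x + 12) dx = 368/3.
Total area = 13/3 + 368/3 = 127.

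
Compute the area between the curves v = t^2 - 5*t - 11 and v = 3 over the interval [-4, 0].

36

The difference (t^2 - 5*t - 11) - (3) = t^2 - 5*t - 14 changes sign at t = -2 inside [-4, 0], so split the integral there.
∫[-4,-2] (t^2 - 5*t - 14) dt = 62/3.
∫[-2,0] (t^2 - 5*t - 14) dt = -46/3; the area of that piece is 46/3.
Total area = 62/3 + 46/3 = 36.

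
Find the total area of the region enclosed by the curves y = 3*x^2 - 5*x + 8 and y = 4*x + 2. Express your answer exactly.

Set the curves equal: 3*x^2 - 5*x + 8 = 4*x + 2, so 3*x^2 - 9*x + 6 = 0, which factors as 3*(x - 2)*(x - 1) = 0. The curves meet at x = 1, 2.
On [1, 2], y = 4*x + 2 is on top; that piece has area ∫[1,2] (-(3*x^2 - 9*x + 6)) dx = 1/2.

1/2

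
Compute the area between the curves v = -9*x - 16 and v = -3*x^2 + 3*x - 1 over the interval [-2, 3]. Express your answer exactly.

The difference (-9*x - 16) - (-3*x^2 + 3*x - 1) = 3*x^2 - 12*x - 15 changes sign at x = -1 inside [-2, 3], so split the integral there.
∫[-2,-1] (3*x^2 - 12*x - 15) dx = 10.
∫[-1,3] (3*x^2 - 12*x - 15) dx = -80; the area of that piece is 80.
Total area = 10 + 80 = 90.

90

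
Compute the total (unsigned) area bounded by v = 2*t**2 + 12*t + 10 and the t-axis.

64/3

The curve meets the t-axis where 2*t**2 + 12*t + 10 = 0, i.e. 2*(t + 1)*(t + 5) = 0, at t = -5, -1.
On [-5, -1] the curve lies below the axis; ∫[-5,-1] (2*t**2 + 12*t + 10) dt = -64/3, giving area 64/3.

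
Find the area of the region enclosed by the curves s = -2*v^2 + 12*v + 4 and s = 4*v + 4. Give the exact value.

64/3

Both boundary curves give s as a function of v, so integrate with respect to v. Setting them equal: -2*v^2 + 8*v = 0, i.e. -2*v*(v - 4) = 0, so they meet at v = 0, 4.
For v in [0, 4], s = -2*v^2 + 12*v + 4 is on the right; area = ∫[0,4] (-2*v^2 + 8*v) dv = 64/3.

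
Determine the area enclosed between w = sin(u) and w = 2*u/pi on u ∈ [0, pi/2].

On [0, pi/2], (sin(u)) - (2*u/pi) = -2*u/pi + sin(u) is ≥ 0 throughout, so the area is a single integral of |-2*u/pi + sin(u)|.
∫[0,pi/2] (-2*u/pi + sin(u)) du = 1 - pi/4.

1 - pi/4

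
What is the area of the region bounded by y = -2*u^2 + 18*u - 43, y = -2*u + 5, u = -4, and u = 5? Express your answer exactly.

The difference (-2*u^2 + 18*u - 43) - (-2*u + 5) = -2*u^2 + 20*u - 48 changes sign at u = 4 inside [-4, 5], so split the integral there.
∫[-4,4] (-2*u^2 + 20*u - 48) du = -1408/3; the area of that piece is 1408/3.
∫[4,5] (-2*u^2 + 20*u - 48) du = 4/3.
Total area = 1408/3 + 4/3 = 1412/3.

1412/3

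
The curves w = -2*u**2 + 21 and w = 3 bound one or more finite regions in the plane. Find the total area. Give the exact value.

Set the curves equal: -2*u**2 + 21 = 3, so -2*u**2 + 18 = 0, which factors as -2*(u - 3)*(u + 3) = 0. The curves meet at u = -3, 3.
On [-3, 3], w = -2*u**2 + 21 is on top; that piece has area ∫[-3,3] (-2*u**2 + 18) du = 72.

72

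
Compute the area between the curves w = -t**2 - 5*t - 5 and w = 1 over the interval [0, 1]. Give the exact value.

53/6

On [0, 1], (-t**2 - 5*t - 5) - (1) = -t**2 - 5*t - 6 is ≤ 0 throughout, so the area is a single integral of |-t**2 - 5*t - 6|.
∫[0,1] (-t**2 - 5*t - 6) dt = -53/6; the area of that piece is 53/6.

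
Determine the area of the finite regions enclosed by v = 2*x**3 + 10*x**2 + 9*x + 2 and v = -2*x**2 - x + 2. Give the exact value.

131/2

Set the curves equal: 2*x**3 + 10*x**2 + 9*x + 2 = -2*x**2 - x + 2, so 2*x**3 + 12*x**2 + 10*x = 0, which factors as 2*x*(x + 1)*(x + 5) = 0. The curves meet at x = -5, -1, 0.
On [-5, -1], v = 2*x**3 + 10*x**2 + 9*x + 2 is on top; that piece has area ∫[-5,-1] (2*x**3 + 12*x**2 + 10*x) dx = 64.
On [-1, 0], v = -2*x**2 - x + 2 is on top; that piece has area ∫[-1,0] (-(2*x**3 + 12*x**2 + 10*x)) dx = 3/2.
Total enclosed area = 64 + 3/2 = 131/2.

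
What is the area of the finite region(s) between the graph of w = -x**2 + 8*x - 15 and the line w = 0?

4/3

The curve meets the x-axis where -x**2 + 8*x - 15 = 0, i.e. -(x - 5)*(x - 3) = 0, at x = 3, 5.
On [3, 5] the curve lies above the axis; ∫[3,5] (-x**2 + 8*x - 15) dx = 4/3, giving area 4/3.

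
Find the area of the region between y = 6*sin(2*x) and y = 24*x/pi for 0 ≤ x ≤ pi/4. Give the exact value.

3 - 3*pi/4

On [0, pi/4], (6*sin(2*x)) - (24*x/pi) = -24*x/pi + 6*sin(2*x) is ≥ 0 throughout, so the area is a single integral of |-24*x/pi + 6*sin(2*x)|.
∫[0,pi/4] (-24*x/pi + 6*sin(2*x)) dx = 3 - 3*pi/4.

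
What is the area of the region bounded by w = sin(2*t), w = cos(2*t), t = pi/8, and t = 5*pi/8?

On [pi/8, 5*pi/8], (sin(2*t)) - (cos(2*t)) = sin(2*t) - cos(2*t) is ≥ 0 throughout, so the area is a single integral of |sin(2*t) - cos(2*t)|.
∫[pi/8,5*pi/8] (sin(2*t) - cos(2*t)) dt = sqrt(2).

sqrt(2)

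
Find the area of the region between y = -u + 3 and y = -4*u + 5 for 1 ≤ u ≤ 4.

On [1, 4], (-u + 3) - (-4*u + 5) = 3*u - 2 is ≥ 0 throughout, so the area is a single integral of |3*u - 2|.
∫[1,4] (3*u - 2) du = 33/2.

33/2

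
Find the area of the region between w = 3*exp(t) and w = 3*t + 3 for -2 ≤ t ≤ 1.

On [-2, 1], (3*exp(t)) - (3*t + 3) = -3*t + 3*exp(t) - 3 is ≥ 0 throughout, so the area is a single integral of |-3*t + 3*exp(t) - 3|.
∫[-2,1] (-3*t + 3*exp(t) - 3) dt = -9/2 - 3*exp(-2) + 3*exp(1).

-9/2 - 3*exp(-2) + 3*exp(1)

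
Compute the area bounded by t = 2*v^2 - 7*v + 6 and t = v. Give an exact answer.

Both boundary curves give t as a function of v, so integrate with respect to v. Setting them equal: 2*v^2 - 8*v + 6 = 0, i.e. 2*(v - 3)*(v - 1) = 0, so they meet at v = 1, 3.
For v in [1, 3], t = 2*v^2 - 7*v + 6 is on the left; area = ∫[1,3] (-(2*v^2 - 8*v + 6)) dv = 8/3.

8/3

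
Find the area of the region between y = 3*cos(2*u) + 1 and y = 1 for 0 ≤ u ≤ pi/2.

3

The difference (3*cos(2*u) + 1) - (1) = 3*cos(2*u) changes sign at u = pi/4 inside [0, pi/2], so split the integral there.
∫[0,pi/4] (3*cos(2*u)) du = 3/2.
∫[pi/4,pi/2] (3*cos(2*u)) du = -3/2; the area of that piece is 3/2.
Total area = 3/2 + 3/2 = 3.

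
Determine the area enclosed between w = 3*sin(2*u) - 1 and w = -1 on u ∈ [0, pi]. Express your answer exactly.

6

The difference (3*sin(2*u) - 1) - (-1) = 3*sin(2*u) changes sign at u = pi/2 inside [0, pi], so split the integral there.
∫[0,pi/2] (3*sin(2*u)) du = 3.
∫[pi/2,pi] (3*sin(2*u)) du = -3; the area of that piece is 3.
Total area = 3 + 3 = 6.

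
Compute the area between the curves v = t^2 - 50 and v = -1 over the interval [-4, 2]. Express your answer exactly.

On [-4, 2], (t^2 - 50) - (-1) = t^2 - 49 is ≤ 0 throughout, so the area is a single integral of |t^2 - 49|.
∫[-4,2] (t^2 - 49) dt = -270; the area of that piece is 270.

270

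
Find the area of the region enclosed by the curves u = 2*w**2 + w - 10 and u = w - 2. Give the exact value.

Both boundary curves give u as a function of w, so integrate with respect to w. Setting them equal: 2*w**2 - 8 = 0, i.e. 2*(w - 2)*(w + 2) = 0, so they meet at w = -2, 2.
For w in [-2, 2], u = 2*w**2 + w - 10 is on the left; area = ∫[-2,2] (-(2*w**2 - 8)) dw = 64/3.

64/3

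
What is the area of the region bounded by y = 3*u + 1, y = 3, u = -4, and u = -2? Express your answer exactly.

22

On [-4, -2], (3*u + 1) - (3) = 3*u - 2 is ≤ 0 throughout, so the area is a single integral of |3*u - 2|.
∫[-4,-2] (3*u - 2) du = -22; the area of that piece is 22.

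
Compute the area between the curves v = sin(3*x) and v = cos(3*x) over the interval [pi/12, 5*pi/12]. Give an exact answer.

On [pi/12, 5*pi/12], (sin(3*x)) - (cos(3*x)) = sin(3*x) - cos(3*x) is ≥ 0 throughout, so the area is a single integral of |sin(3*x) - cos(3*x)|.
∫[pi/12,5*pi/12] (sin(3*x) - cos(3*x)) dx = 2*sqrt(2)/3.

2*sqrt(2)/3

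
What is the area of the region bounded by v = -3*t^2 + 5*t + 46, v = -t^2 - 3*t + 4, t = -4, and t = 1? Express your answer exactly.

The difference (-3*t^2 + 5*t + 46) - (-t^2 - 3*t + 4) = -2*t^2 + 8*t + 42 changes sign at t = -3 inside [-4, 1], so split the integral there.
∫[-4,-3] (-2*t^2 + 8*t + 42) dt = -32/3; the area of that piece is 32/3.
∫[-3,1] (-2*t^2 + 8*t + 42) dt = 352/3.
Total area = 32/3 + 352/3 = 128.

128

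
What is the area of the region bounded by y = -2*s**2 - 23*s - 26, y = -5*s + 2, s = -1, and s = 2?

117

On [-1, 2], (-2*s**2 - 23*s - 26) - (-5*s + 2) = -2*s**2 - 18*s - 28 is ≤ 0 throughout, so the area is a single integral of |-2*s**2 - 18*s - 28|.
∫[-1,2] (-2*s**2 - 18*s - 28) ds = -117; the area of that piece is 117.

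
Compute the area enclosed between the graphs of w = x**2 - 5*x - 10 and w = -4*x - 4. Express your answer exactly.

Set the curves equal: x**2 - 5*x - 10 = -4*x - 4, so x**2 - x - 6 = 0, which factors as (x - 3)*(x + 2) = 0. The curves meet at x = -2, 3.
On [-2, 3], w = -4*x - 4 is on top; that piece has area ∫[-2,3] (-(x**2 - x - 6)) dx = 125/6.

125/6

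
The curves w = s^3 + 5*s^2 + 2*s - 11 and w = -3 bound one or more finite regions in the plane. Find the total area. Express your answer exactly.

Set the curves equal: s^3 + 5*s^2 + 2*s - 11 = -3, so s^3 + 5*s^2 + 2*s - 8 = 0, which factors as (s - 1)*(s + 2)*(s + 4) = 0. The curves meet at s = -4, -2, 1.
On [-4, -2], w = s^3 + 5*s^2 + 2*s - 11 is on top; that piece has area ∫[-4,-2] (s^3 + 5*s^2 + 2*s - 8) ds = 16/3.
On [-2, 1], w = -3 is on top; that piece has area ∫[-2,1] (-(s^3 + 5*s^2 + 2*s - 8)) ds = 63/4.
Total enclosed area = 16/3 + 63/4 = 253/12.

253/12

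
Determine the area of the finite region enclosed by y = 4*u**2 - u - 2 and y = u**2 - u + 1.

4

Set the curves equal: 4*u**2 - u - 2 = u**2 - u + 1, so 3*u**2 - 3 = 0, which factors as 3*(u - 1)*(u + 1) = 0. The curves meet at u = -1, 1.
On [-1, 1], y = u**2 - u + 1 is on top; that piece has area ∫[-1,1] (-(3*u**2 - 3)) du = 4.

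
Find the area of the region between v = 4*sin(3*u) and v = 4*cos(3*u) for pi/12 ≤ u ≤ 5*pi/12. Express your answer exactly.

On [pi/12, 5*pi/12], (4*sin(3*u)) - (4*cos(3*u)) = 4*sin(3*u) - 4*cos(3*u) is ≥ 0 throughout, so the area is a single integral of |4*sin(3*u) - 4*cos(3*u)|.
∫[pi/12,5*pi/12] (4*sin(3*u) - 4*cos(3*u)) du = 8*sqrt(2)/3.

8*sqrt(2)/3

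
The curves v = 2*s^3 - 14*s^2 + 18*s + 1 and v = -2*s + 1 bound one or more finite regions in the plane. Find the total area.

253/6

Set the curves equal: 2*s^3 - 14*s^2 + 18*s + 1 = -2*s + 1, so 2*s^3 - 14*s^2 + 20*s = 0, which factors as 2*s*(s - 5)*(s - 2) = 0. The curves meet at s = 0, 2, 5.
On [0, 2], v = 2*s^3 - 14*s^2 + 18*s + 1 is on top; that piece has area ∫[0,2] (2*s^3 - 14*s^2 + 20*s) ds = 32/3.
On [2, 5], v = -2*s + 1 is on top; that piece has area ∫[2,5] (-(2*s^3 - 14*s^2 + 20*s)) ds = 63/2.
Total enclosed area = 32/3 + 63/2 = 253/6.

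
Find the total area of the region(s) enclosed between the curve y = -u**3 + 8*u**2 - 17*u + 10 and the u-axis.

71/6

The curve meets the u-axis where -u**3 + 8*u**2 - 17*u + 10 = 0, i.e. -(u - 5)*(u - 2)*(u - 1) = 0, at u = 1, 2, 5.
On [1, 2] the curve lies below the axis; ∫[1,2] (-u**3 + 8*u**2 - 17*u + 10) du = -7/12, giving area 7/12.
On [2, 5] the curve lies above the axis; ∫[2,5] (-u**3 + 8*u**2 - 17*u + 10) du = 45/4, giving area 45/4.
Total area = 7/12 + 45/4 = 71/6.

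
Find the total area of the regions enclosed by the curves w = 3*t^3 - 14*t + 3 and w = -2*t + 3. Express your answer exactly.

Set the curves equal: 3*t^3 - 14*t + 3 = -2*t + 3, so 3*t^3 - 12*t = 0, which factors as 3*t*(t - 2)*(t + 2) = 0. The curves meet at t = -2, 0, 2.
On [-2, 0], w = 3*t^3 - 14*t + 3 is on top; that piece has area ∫[-2,0] (3*t^3 - 12*t) dt = 12.
On [0, 2], w = -2*t + 3 is on top; that piece has area ∫[0,2] (-(3*t^3 - 12*t)) dt = 12.
Total enclosed area = 12 + 12 = 24.

24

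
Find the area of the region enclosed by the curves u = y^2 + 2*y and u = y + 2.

Both boundary curves give u as a function of y, so integrate with respect to y. Setting them equal: y^2 + y - 2 = 0, i.e. (y - 1)*(y + 2) = 0, so they meet at y = -2, 1.
For y in [-2, 1], u = y^2 + 2*y is on the left; area = ∫[-2,1] (-(y^2 + y - 2)) dy = 9/2.

9/2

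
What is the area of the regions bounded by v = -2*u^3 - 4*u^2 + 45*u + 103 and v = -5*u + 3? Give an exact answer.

Set the curves equal: -2*u^3 - 4*u^2 + 45*u + 103 = -5*u + 3, so -2*u^3 - 4*u^2 + 50*u + 100 = 0, which factors as -2*(u - 5)*(u + 2)*(u + 5) = 0. The curves meet at u = -5, -2, 5.
On [-5, -2], v = -5*u + 3 is on top; that piece has area ∫[-5,-2] (-(-2*u^3 - 4*u^2 + 50*u + 100)) du = 153/2.
On [-2, 5], v = -2*u^3 - 4*u^2 + 45*u + 103 is on top; that piece has area ∫[-2,5] (-2*u^3 - 4*u^2 + 50*u + 100) du = 4459/6.
Total enclosed area = 153/2 + 4459/6 = 2459/3.

2459/3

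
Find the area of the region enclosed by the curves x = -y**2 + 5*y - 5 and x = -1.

9/2

Both boundary curves give x as a function of y, so integrate with respect to y. Setting them equal: -y**2 + 5*y - 4 = 0, i.e. -(y - 4)*(y - 1) = 0, so they meet at y = 1, 4.
For y in [1, 4], x = -y**2 + 5*y - 5 is on the right; area = ∫[1,4] (-y**2 + 5*y - 4) dy = 9/2.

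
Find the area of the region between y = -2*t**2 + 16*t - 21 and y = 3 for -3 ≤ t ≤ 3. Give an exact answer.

The difference (-2*t**2 + 16*t - 21) - (3) = -2*t**2 + 16*t - 24 changes sign at t = 2 inside [-3, 3], so split the integral there.
∫[-3,2] (-2*t**2 + 16*t - 24) dt = -550/3; the area of that piece is 550/3.
∫[2,3] (-2*t**2 + 16*t - 24) dt = 10/3.
Total area = 550/3 + 10/3 = 560/3.

560/3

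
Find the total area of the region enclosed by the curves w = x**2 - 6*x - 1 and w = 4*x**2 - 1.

4

Set the curves equal: x**2 - 6*x - 1 = 4*x**2 - 1, so -3*x**2 - 6*x = 0, which factors as -3*x*(x + 2) = 0. The curves meet at x = -2, 0.
On [-2, 0], w = x**2 - 6*x - 1 is on top; that piece has area ∫[-2,0] (-3*x**2 - 6*x) dx = 4.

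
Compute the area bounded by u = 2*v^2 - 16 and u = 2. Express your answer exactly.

72

Both boundary curves give u as a function of v, so integrate with respect to v. Setting them equal: 2*v^2 - 18 = 0, i.e. 2*(v - 3)*(v + 3) = 0, so they meet at v = -3, 3.
For v in [-3, 3], u = 2*v^2 - 16 is on the left; area = ∫[-3,3] (-(2*v^2 - 18)) dv = 72.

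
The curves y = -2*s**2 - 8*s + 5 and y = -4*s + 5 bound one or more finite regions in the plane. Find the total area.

Set the curves equal: -2*s**2 - 8*s + 5 = -4*s + 5, so -2*s**2 - 4*s = 0, which factors as -2*s*(s + 2) = 0. The curves meet at s = -2, 0.
On [-2, 0], y = -2*s**2 - 8*s + 5 is on top; that piece has area ∫[-2,0] (-2*s**2 - 4*s) ds = 8/3.

8/3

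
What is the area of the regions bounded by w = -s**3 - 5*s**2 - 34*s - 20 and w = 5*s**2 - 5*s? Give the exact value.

Set the curves equal: -s**3 - 5*s**2 - 34*s - 20 = 5*s**2 - 5*s, so -s**3 - 10*s**2 - 29*s - 20 = 0, which factors as -(s + 1)*(s + 4)*(s + 5) = 0. The curves meet at s = -5, -4, -1.
On [-5, -4], w = 5*s**2 - 5*s is on top; that piece has area ∫[-5,-4] (-(-s**3 - 10*s**2 - 29*s - 20)) ds = 7/12.
On [-4, -1], w = -s**3 - 5*s**2 - 34*s - 20 is on top; that piece has area ∫[-4,-1] (-s**3 - 10*s**2 - 29*s - 20) ds = 45/4.
Total enclosed area = 7/12 + 45/4 = 71/6.

71/6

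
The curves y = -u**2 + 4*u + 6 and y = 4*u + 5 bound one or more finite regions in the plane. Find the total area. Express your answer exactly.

4/3

Set the curves equal: -u**2 + 4*u + 6 = 4*u + 5, so -u**2 + 1 = 0, which factors as -(u - 1)*(u + 1) = 0. The curves meet at u = -1, 1.
On [-1, 1], y = -u**2 + 4*u + 6 is on top; that piece has area ∫[-1,1] (-u**2 + 1) du = 4/3.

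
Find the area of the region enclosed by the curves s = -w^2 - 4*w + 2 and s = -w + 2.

Both boundary curves give s as a function of w, so integrate with respect to w. Setting them equal: -w^2 - 3*w = 0, i.e. -w*(w + 3) = 0, so they meet at w = -3, 0.
For w in [-3, 0], s = -w^2 - 4*w + 2 is on the right; area = ∫[-3,0] (-w^2 - 3*w) dw = 9/2.

9/2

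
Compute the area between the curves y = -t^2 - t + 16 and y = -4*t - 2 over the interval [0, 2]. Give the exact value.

118/3

On [0, 2], (-t^2 - t + 16) - (-4*t - 2) = -t^2 + 3*t + 18 is ≥ 0 throughout, so the area is a single integral of |-t^2 + 3*t + 18|.
∫[0,2] (-t^2 + 3*t + 18) dt = 118/3.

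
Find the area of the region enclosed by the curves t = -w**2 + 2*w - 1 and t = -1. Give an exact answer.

Both boundary curves give t as a function of w, so integrate with respect to w. Setting them equal: -w**2 + 2*w = 0, i.e. -w*(w - 2) = 0, so they meet at w = 0, 2.
For w in [0, 2], t = -w**2 + 2*w - 1 is on the right; area = ∫[0,2] (-w**2 + 2*w) dw = 4/3.

4/3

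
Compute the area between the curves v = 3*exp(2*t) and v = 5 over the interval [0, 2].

-27/2 - 11*log(3)/2 + log(15)/2 + 9*log(5)/2 + 3*exp(4)/2

The difference (3*exp(2*t)) - (5) = 3*exp(2*t) - 5 changes sign at t = -log(3)/2 + log(5)/2 inside [0, 2], so split the integral there.
∫[0,-log(3)/2 + log(5)/2] (3*exp(2*t) - 5) dt = log(9*sqrt(15)/125) + 1; the area of that piece is -1 + log(25*sqrt(15)/27).
∫[-log(3)/2 + log(5)/2,2] (3*exp(2*t) - 5) dt = -25/2 - 5*log(3)/2 + 5*log(5)/2 + 3*exp(4)/2.
Total area = (-1 + log(25*sqrt(15)/27)) + (-25/2 - 5*log(3)/2 + 5*log(5)/2 + 3*exp(4)/2) = -27/2 - 11*log(3)/2 + log(15)/2 + 9*log(5)/2 + 3*exp(4)/2.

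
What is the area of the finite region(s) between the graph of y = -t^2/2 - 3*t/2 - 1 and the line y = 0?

1/12

The curve meets the t-axis where -t^2/2 - 3*t/2 - 1 = 0, i.e. -(t + 1)*(t + 2)/2 = 0, at t = -2, -1.
On [-2, -1] the curve lies above the axis; ∫[-2,-1] (-t^2/2 - 3*t/2 - 1) dt = 1/12, giving area 1/12.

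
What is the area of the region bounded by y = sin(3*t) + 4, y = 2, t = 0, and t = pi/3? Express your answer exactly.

On [0, pi/3], (sin(3*t) + 4) - (2) = sin(3*t) + 2 is ≥ 0 throughout, so the area is a single integral of |sin(3*t) + 2|.
∫[0,pi/3] (sin(3*t) + 2) dt = 2/3 + 2*pi/3.

2/3 + 2*pi/3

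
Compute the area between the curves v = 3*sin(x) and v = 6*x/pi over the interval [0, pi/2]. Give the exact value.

3 - 3*pi/4

On [0, pi/2], (3*sin(x)) - (6*x/pi) = -6*x/pi + 3*sin(x) is ≥ 0 throughout, so the area is a single integral of |-6*x/pi + 3*sin(x)|.
∫[0,pi/2] (-6*x/pi + 3*sin(x)) dx = 3 - 3*pi/4.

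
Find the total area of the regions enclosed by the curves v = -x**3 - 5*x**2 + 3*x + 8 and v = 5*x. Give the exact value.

253/12

Set the curves equal: -x**3 - 5*x**2 + 3*x + 8 = 5*x, so -x**3 - 5*x**2 - 2*x + 8 = 0, which factors as -(x - 1)*(x + 2)*(x + 4) = 0. The curves meet at x = -4, -2, 1.
On [-4, -2], v = 5*x is on top; that piece has area ∫[-4,-2] (-(-x**3 - 5*x**2 - 2*x + 8)) dx = 16/3.
On [-2, 1], v = -x**3 - 5*x**2 + 3*x + 8 is on top; that piece has area ∫[-2,1] (-x**3 - 5*x**2 - 2*x + 8) dx = 63/4.
Total enclosed area = 16/3 + 63/4 = 253/12.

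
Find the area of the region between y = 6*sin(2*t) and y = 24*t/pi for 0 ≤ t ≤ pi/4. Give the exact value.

On [0, pi/4], (6*sin(2*t)) - (24*t/pi) = -24*t/pi + 6*sin(2*t) is ≥ 0 throughout, so the area is a single integral of |-24*t/pi + 6*sin(2*t)|.
∫[0,pi/4] (-24*t/pi + 6*sin(2*t)) dt = 3 - 3*pi/4.

3 - 3*pi/4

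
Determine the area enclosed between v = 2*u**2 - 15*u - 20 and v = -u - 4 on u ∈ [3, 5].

On [3, 5], (2*u**2 - 15*u - 20) - (-u - 4) = 2*u**2 - 14*u - 16 is ≤ 0 throughout, so the area is a single integral of |2*u**2 - 14*u - 16|.
∫[3,5] (2*u**2 - 14*u - 16) du = -236/3; the area of that piece is 236/3.

236/3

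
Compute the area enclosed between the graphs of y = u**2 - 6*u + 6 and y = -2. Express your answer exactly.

Set the curves equal: u**2 - 6*u + 6 = -2, so u**2 - 6*u + 8 = 0, which factors as (u - 4)*(u - 2) = 0. The curves meet at u = 2, 4.
On [2, 4], y = -2 is on top; that piece has area ∫[2,4] (-(u**2 - 6*u + 8)) du = 4/3.

4/3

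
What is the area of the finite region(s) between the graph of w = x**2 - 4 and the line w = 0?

32/3

The curve meets the x-axis where x**2 - 4 = 0, i.e. (x - 2)*(x + 2) = 0, at x = -2, 2.
On [-2, 2] the curve lies below the axis; ∫[-2,2] (x**2 - 4) dx = -32/3, giving area 32/3.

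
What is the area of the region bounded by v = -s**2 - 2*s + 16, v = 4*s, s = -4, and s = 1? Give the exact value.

310/3

On [-4, 1], (-s**2 - 2*s + 16) - (4*s) = -s**2 - 6*s + 16 is ≥ 0 throughout, so the area is a single integral of |-s**2 - 6*s + 16|.
∫[-4,1] (-s**2 - 6*s + 16) ds = 310/3.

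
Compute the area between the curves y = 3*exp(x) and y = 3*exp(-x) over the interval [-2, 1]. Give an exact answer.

The difference (3*exp(x)) - (3*exp(-x)) = 3*exp(x) - 3*exp(-x) changes sign at x = 0 inside [-2, 1], so split the integral there.
∫[-2,0] (3*exp(x) - 3*exp(-x)) dx = -3*exp(2) - 3*exp(-2) + 6; the area of that piece is -6 + 3*exp(-2) + 3*exp(2).
∫[0,1] (3*exp(x) - 3*exp(-x)) dx = -6 + 3*exp(-1) + 3*exp(1).
Total area = (-6 + 3*exp(-2) + 3*exp(2)) + (-6 + 3*exp(-1) + 3*exp(1)) = -12 + 3*exp(-2) + 3*exp(-1) + 3*exp(1) + 3*exp(2).

-12 + 3*exp(-2) + 3*exp(-1) + 3*exp(1) + 3*exp(2)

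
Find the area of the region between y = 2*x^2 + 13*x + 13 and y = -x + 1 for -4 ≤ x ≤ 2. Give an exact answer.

The difference (2*x^2 + 13*x + 13) - (-x + 1) = 2*x^2 + 14*x + 12 changes sign at x = -1 inside [-4, 2], so split the integral there.
∫[-4,-1] (2*x^2 + 14*x + 12) dx = -27; the area of that piece is 27.
∫[-1,2] (2*x^2 + 14*x + 12) dx = 63.
Total area = 27 + 63 = 90.

90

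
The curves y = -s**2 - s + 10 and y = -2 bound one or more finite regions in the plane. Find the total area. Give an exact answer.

343/6

Set the curves equal: -s**2 - s + 10 = -2, so -s**2 - s + 12 = 0, which factors as -(s - 3)*(s + 4) = 0. The curves meet at s = -4, 3.
On [-4, 3], y = -s**2 - s + 10 is on top; that piece has area ∫[-4,3] (-s**2 - s + 12) ds = 343/6.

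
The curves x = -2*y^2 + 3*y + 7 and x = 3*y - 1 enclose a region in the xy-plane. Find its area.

Both boundary curves give x as a function of y, so integrate with respect to y. Setting them equal: -2*y^2 + 8 = 0, i.e. -2*(y - 2)*(y + 2) = 0, so they meet at y = -2, 2.
For y in [-2, 2], x = -2*y^2 + 3*y + 7 is on the right; area = ∫[-2,2] (-2*y^2 + 8) dy = 64/3.

64/3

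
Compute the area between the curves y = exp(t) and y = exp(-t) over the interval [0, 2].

-2 + exp(-2) + exp(2)

On [0, 2], (exp(t)) - (exp(-t)) = exp(t) - exp(-t) is ≥ 0 throughout, so the area is a single integral of |exp(t) - exp(-t)|.
∫[0,2] (exp(t) - exp(-t)) dt = -2 + exp(-2) + exp(2).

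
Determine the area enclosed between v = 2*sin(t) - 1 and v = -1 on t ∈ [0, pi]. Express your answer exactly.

4

On [0, pi], (2*sin(t) - 1) - (-1) = 2*sin(t) is ≥ 0 throughout, so the area is a single integral of |2*sin(t)|.
∫[0,pi] (2*sin(t)) dt = 4.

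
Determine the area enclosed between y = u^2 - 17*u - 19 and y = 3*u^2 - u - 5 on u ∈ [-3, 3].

The difference (u^2 - 17*u - 19) - (3*u^2 - u - 5) = -2*u^2 - 16*u - 14 changes sign at u = -1 inside [-3, 3], so split the integral there.
∫[-3,-1] (-2*u^2 - 16*u - 14) du = 56/3.
∫[-1,3] (-2*u^2 - 16*u - 14) du = -416/3; the area of that piece is 416/3.
Total area = 56/3 + 416/3 = 472/3.

472/3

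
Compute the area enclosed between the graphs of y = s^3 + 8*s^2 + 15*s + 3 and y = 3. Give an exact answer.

253/12

Set the curves equal: s^3 + 8*s^2 + 15*s + 3 = 3, so s^3 + 8*s^2 + 15*s = 0, which factors as s*(s + 3)*(s + 5) = 0. The curves meet at s = -5, -3, 0.
On [-5, -3], y = s^3 + 8*s^2 + 15*s + 3 is on top; that piece has area ∫[-5,-3] (s^3 + 8*s^2 + 15*s) ds = 16/3.
On [-3, 0], y = 3 is on top; that piece has area ∫[-3,0] (-(s^3 + 8*s^2 + 15*s)) ds = 63/4.
Total enclosed area = 16/3 + 63/4 = 253/12.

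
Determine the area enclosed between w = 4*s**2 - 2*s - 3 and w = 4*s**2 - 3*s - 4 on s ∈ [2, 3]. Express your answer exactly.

On [2, 3], (4*s**2 - 2*s - 3) - (4*s**2 - 3*s - 4) = s + 1 is ≥ 0 throughout, so the area is a single integral of |s + 1|.
∫[2,3] (s + 1) ds = 7/2.

7/2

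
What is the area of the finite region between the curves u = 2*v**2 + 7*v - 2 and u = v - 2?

Both boundary curves give u as a function of v, so integrate with respect to v. Setting them equal: 2*v**2 + 6*v = 0, i.e. 2*v*(v + 3) = 0, so they meet at v = -3, 0.
For v in [-3, 0], u = 2*v**2 + 7*v - 2 is on the left; area = ∫[-3,0] (-(2*v**2 + 6*v)) dv = 9.

9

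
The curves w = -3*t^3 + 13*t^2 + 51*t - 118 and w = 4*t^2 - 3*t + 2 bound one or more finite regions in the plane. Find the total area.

Set the curves equal: -3*t^3 + 13*t^2 + 51*t - 118 = 4*t^2 - 3*t + 2, so -3*t^3 + 9*t^2 + 54*t - 120 = 0, which factors as -3*(t - 5)*(t - 2)*(t + 4) = 0. The curves meet at t = -4, 2, 5.
On [-4, 2], w = 4*t^2 - 3*t + 2 is on top; that piece has area ∫[-4,2] (-(-3*t^3 + 9*t^2 + 54*t - 120)) dt = 648.
On [2, 5], w = -3*t^3 + 13*t^2 + 51*t - 118 is on top; that piece has area ∫[2,5] (-3*t^3 + 9*t^2 + 54*t - 120) dt = 405/4.
Total enclosed area = 648 + 405/4 = 2997/4.

2997/4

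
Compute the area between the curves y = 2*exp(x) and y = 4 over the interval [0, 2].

-14 + 8*log(2) + 2*exp(2)

The difference (2*exp(x)) - (4) = 2*exp(x) - 4 changes sign at x = log(2) inside [0, 2], so split the integral there.
∫[0,log(2)] (2*exp(x) - 4) dx = 2 - log(16); the area of that piece is -2 + log(16).
∫[log(2),2] (2*exp(x) - 4) dx = -12 + 4*log(2) + 2*exp(2).
Total area = (-2 + log(16)) + (-12 + 4*log(2) + 2*exp(2)) = -14 + 8*log(2) + 2*exp(2).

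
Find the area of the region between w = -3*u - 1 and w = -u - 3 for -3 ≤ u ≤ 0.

On [-3, 0], (-3*u - 1) - (-u - 3) = -2*u + 2 is ≥ 0 throughout, so the area is a single integral of |-2*u + 2|.
∫[-3,0] (-2*u + 2) du = 15.

15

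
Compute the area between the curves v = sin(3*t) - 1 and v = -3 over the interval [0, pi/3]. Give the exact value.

On [0, pi/3], (sin(3*t) - 1) - (-3) = sin(3*t) + 2 is ≥ 0 throughout, so the area is a single integral of |sin(3*t) + 2|.
∫[0,pi/3] (sin(3*t) + 2) dt = 2/3 + 2*pi/3.

2/3 + 2*pi/3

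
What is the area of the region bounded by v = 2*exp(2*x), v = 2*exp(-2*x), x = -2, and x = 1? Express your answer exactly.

The difference (2*exp(2*x)) - (2*exp(-2*x)) = 2*exp(2*x) - 2*exp(-2*x) changes sign at x = 0 inside [-2, 1], so split the integral there.
∫[-2,0] (2*exp(2*x) - 2*exp(-2*x)) dx = -exp(4) - exp(-4) + 2; the area of that piece is -2 + exp(-4) + exp(4).
∫[0,1] (2*exp(2*x) - 2*exp(-2*x)) dx = -2 + exp(-2) + exp(2).
Total area = (-2 + exp(-4) + exp(4)) + (-2 + exp(-2) + exp(2)) = -4 + exp(-4) + exp(-2) + exp(2) + exp(4).

-4 + exp(-4) + exp(-2) + exp(2) + exp(4)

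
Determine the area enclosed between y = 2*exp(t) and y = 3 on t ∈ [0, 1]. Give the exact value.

-7 - 6*log(2) + 2*exp(1) + 6*log(3)

The difference (2*exp(t)) - (3) = 2*exp(t) - 3 changes sign at t = log(3/2) inside [0, 1], so split the integral there.
∫[0,log(3/2)] (2*exp(t) - 3) dt = log(8/27) + 1; the area of that piece is -1 + log(27/8).
∫[log(3/2),1] (2*exp(t) - 3) dt = -6 - 3*log(2) + 3*log(3) + 2*exp(1).
Total area = (-1 + log(27/8)) + (-6 - 3*log(2) + 3*log(3) + 2*exp(1)) = -7 - 6*log(2) + 2*exp(1) + 6*log(3).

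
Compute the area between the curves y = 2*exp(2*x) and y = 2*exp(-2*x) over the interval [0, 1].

On [0, 1], (2*exp(2*x)) - (2*exp(-2*x)) = 2*exp(2*x) - 2*exp(-2*x) is ≥ 0 throughout, so the area is a single integral of |2*exp(2*x) - 2*exp(-2*x)|.
∫[0,1] (2*exp(2*x) - 2*exp(-2*x)) dx = -2 + exp(-2) + exp(2).

-2 + exp(-2) + exp(2)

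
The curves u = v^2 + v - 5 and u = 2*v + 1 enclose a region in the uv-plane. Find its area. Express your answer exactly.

125/6

Both boundary curves give u as a function of v, so integrate with respect to v. Setting them equal: v^2 - v - 6 = 0, i.e. (v - 3)*(v + 2) = 0, so they meet at v = -2, 3.
For v in [-2, 3], u = v^2 + v - 5 is on the left; area = ∫[-2,3] (-(v^2 - v - 6)) dv = 125/6.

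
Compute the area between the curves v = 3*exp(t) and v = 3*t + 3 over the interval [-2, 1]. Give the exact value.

-9/2 - 3*exp(-2) + 3*exp(1)

On [-2, 1], (3*exp(t)) - (3*t + 3) = -3*t + 3*exp(t) - 3 is ≥ 0 throughout, so the area is a single integral of |-3*t + 3*exp(t) - 3|.
∫[-2,1] (-3*t + 3*exp(t) - 3) dt = -9/2 - 3*exp(-2) + 3*exp(1).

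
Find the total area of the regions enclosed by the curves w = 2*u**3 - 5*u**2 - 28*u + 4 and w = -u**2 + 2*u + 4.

863/3

Set the curves equal: 2*u**3 - 5*u**2 - 28*u + 4 = -u**2 + 2*u + 4, so 2*u**3 - 4*u**2 - 30*u = 0, which factors as 2*u*(u - 5)*(u + 3) = 0. The curves meet at u = -3, 0, 5.
On [-3, 0], w = 2*u**3 - 5*u**2 - 28*u + 4 is on top; that piece has area ∫[-3,0] (2*u**3 - 4*u**2 - 30*u) du = 117/2.
On [0, 5], w = -u**2 + 2*u + 4 is on top; that piece has area ∫[0,5] (-(2*u**3 - 4*u**2 - 30*u)) du = 1375/6.
Total enclosed area = 117/2 + 1375/6 = 863/3.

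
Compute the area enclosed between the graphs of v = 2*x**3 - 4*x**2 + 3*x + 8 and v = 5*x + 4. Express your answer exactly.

37/6

Set the curves equal: 2*x**3 - 4*x**2 + 3*x + 8 = 5*x + 4, so 2*x**3 - 4*x**2 - 2*x + 4 = 0, which factors as 2*(x - 2)*(x - 1)*(x + 1) = 0. The curves meet at x = -1, 1, 2.
On [-1, 1], v = 2*x**3 - 4*x**2 + 3*x + 8 is on top; that piece has area ∫[-1,1] (2*x**3 - 4*x**2 - 2*x + 4) dx = 16/3.
On [1, 2], v = 5*x + 4 is on top; that piece has area ∫[1,2] (-(2*x**3 - 4*x**2 - 2*x + 4)) dx = 5/6.
Total enclosed area = 16/3 + 5/6 = 37/6.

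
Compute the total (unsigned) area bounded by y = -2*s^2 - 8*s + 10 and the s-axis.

The curve meets the s-axis where -2*s^2 - 8*s + 10 = 0, i.e. -2*(s - 1)*(s + 5) = 0, at s = -5, 1.
On [-5, 1] the curve lies above the axis; ∫[-5,1] (-2*s^2 - 8*s + 10) ds = 72, giving area 72.

72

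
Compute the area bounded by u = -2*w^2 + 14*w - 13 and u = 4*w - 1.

1/3

Both boundary curves give u as a function of w, so integrate with respect to w. Setting them equal: -2*w^2 + 10*w - 12 = 0, i.e. -2*(w - 3)*(w - 2) = 0, so they meet at w = 2, 3.
For w in [2, 3], u = -2*w^2 + 14*w - 13 is on the right; area = ∫[2,3] (-2*w^2 + 10*w - 12) dw = 1/3.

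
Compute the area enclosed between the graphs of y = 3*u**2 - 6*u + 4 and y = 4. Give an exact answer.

4

Set the curves equal: 3*u**2 - 6*u + 4 = 4, so 3*u**2 - 6*u = 0, which factors as 3*u*(u - 2) = 0. The curves meet at u = 0, 2.
On [0, 2], y = 4 is on top; that piece has area ∫[0,2] (-(3*u**2 - 6*u)) du = 4.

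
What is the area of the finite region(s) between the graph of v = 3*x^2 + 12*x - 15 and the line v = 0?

The curve meets the x-axis where 3*x^2 + 12*x - 15 = 0, i.e. 3*(x - 1)*(x + 5) = 0, at x = -5, 1.
On [-5, 1] the curve lies below the axis; ∫[-5,1] (3*x^2 + 12*x - 15) dx = -108, giving area 108.

108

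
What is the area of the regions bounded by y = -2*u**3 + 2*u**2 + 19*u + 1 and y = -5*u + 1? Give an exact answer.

937/6

Set the curves equal: -2*u**3 + 2*u**2 + 19*u + 1 = -5*u + 1, so -2*u**3 + 2*u**2 + 24*u = 0, which factors as -2*u*(u - 4)*(u + 3) = 0. The curves meet at u = -3, 0, 4.
On [-3, 0], y = -5*u + 1 is on top; that piece has area ∫[-3,0] (-(-2*u**3 + 2*u**2 + 24*u)) du = 99/2.
On [0, 4], y = -2*u**3 + 2*u**2 + 19*u + 1 is on top; that piece has area ∫[0,4] (-2*u**3 + 2*u**2 + 24*u) du = 320/3.
Total enclosed area = 99/2 + 320/3 = 937/6.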